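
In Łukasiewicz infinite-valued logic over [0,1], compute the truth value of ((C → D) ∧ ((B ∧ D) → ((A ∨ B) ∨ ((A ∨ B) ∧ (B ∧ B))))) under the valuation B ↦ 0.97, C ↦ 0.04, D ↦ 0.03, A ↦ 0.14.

0.99

(C → D): min(1, 1 − 0.04 + 0.03) = 0.99
(B ∧ D) = min(0.97, 0.03) = 0.03
(A ∨ B) = max(0.14, 0.97) = 0.97
(A ∨ B) = max(0.14, 0.97) = 0.97
(B ∧ B) = min(0.97, 0.97) = 0.97
((A ∨ B) ∧ (B ∧ B)) = min(0.97, 0.97) = 0.97
((A ∨ B) ∨ ((A ∨ B) ∧ (B ∧ B))) = max(0.97, 0.97) = 0.97
((B ∧ D) → ((A ∨ B) ∨ ((A ∨ B) ∧ (B ∧ B)))): min(1, 1 − 0.03 + 0.97) = 1
((C → D) ∧ ((B ∧ D) → ((A ∨ B) ∨ ((A ∨ B) ∧ (B ∧ B))))) = min(0.99, 1) = 0.99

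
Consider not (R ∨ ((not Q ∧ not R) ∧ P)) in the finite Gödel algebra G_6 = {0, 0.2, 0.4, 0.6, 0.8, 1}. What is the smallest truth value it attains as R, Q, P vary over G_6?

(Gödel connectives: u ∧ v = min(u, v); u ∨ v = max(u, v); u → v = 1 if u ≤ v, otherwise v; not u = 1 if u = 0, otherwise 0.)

The minimum is attained at R = 0, Q = 0, P = 0.2:
  not Q: Gödel ¬ of 0 = 1 (operand is 0)
  not R: Gödel ¬ of 0 = 1 (operand is 0)
  (not Q ∧ not R) = min(1, 1) = 1
  ((not Q ∧ not R) ∧ P) = min(1, 0.2) = 0.2
  (R ∨ ((not Q ∧ not R) ∧ P)) = max(0, 0.2) = 0.2
  not (R ∨ ((not Q ∧ not R) ∧ P)): Gödel ¬ of 0.2 = 0 (operand ≠ 0)
Checking all 216 assignments confirms none give a value below 0.00.

0.00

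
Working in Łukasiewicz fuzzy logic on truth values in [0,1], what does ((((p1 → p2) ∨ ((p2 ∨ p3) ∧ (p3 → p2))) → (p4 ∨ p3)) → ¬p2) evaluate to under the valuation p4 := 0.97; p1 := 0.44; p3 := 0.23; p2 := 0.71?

(p1 → p2): min(1, 1 − 0.44 + 0.71) = 1
(p2 ∨ p3) = max(0.71, 0.23) = 0.71
(p3 → p2): min(1, 1 − 0.23 + 0.71) = 1
((p2 ∨ p3) ∧ (p3 → p2)) = min(0.71, 1) = 0.71
((p1 → p2) ∨ ((p2 ∨ p3) ∧ (p3 → p2))) = max(1, 0.71) = 1
(p4 ∨ p3) = max(0.97, 0.23) = 0.97
(((p1 → p2) ∨ ((p2 ∨ p3) ∧ (p3 → p2))) → (p4 ∨ p3)): min(1, 1 − 1 + 0.97) = 0.97
¬p2: Łukasiewicz ¬ gives 1 − 0.71 = 0.29
((((p1 → p2) ∨ ((p2 ∨ p3) ∧ (p3 → p2))) → (p4 ∨ p3)) → ¬p2): min(1, 1 − 0.97 + 0.29) = 0.32

0.32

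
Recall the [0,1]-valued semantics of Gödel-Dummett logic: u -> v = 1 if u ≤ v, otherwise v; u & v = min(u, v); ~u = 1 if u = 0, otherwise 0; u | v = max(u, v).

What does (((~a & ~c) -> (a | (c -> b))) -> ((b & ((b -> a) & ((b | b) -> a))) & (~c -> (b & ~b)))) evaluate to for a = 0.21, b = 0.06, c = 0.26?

~a: Gödel ¬ of 0.21 = 0 (operand ≠ 0)
~c: Gödel ¬ of 0.26 = 0 (operand ≠ 0)
(~a & ~c) = min(0, 0) = 0
(c -> b): 0.26 > 0.06, so result = 0.06
(a | (c -> b)) = max(0.21, 0.06) = 0.21
((~a & ~c) -> (a | (c -> b))): 0 ≤ 0.21, so result = 1
(b -> a): 0.06 ≤ 0.21, so result = 1
(b | b) = max(0.06, 0.06) = 0.06
((b | b) -> a): 0.06 ≤ 0.21, so result = 1
((b -> a) & ((b | b) -> a)) = min(1, 1) = 1
(b & ((b -> a) & ((b | b) -> a))) = min(0.06, 1) = 0.06
~c: Gödel ¬ of 0.26 = 0 (operand ≠ 0)
~b: Gödel ¬ of 0.06 = 0 (operand ≠ 0)
(b & ~b) = min(0.06, 0) = 0
(~c -> (b & ~b)): 0 ≤ 0, so result = 1
((b & ((b -> a) & ((b | b) -> a))) & (~c -> (b & ~b))) = min(0.06, 1) = 0.06
(((~a & ~c) -> (a | (c -> b))) -> ((b & ((b -> a) & ((b | b) -> a))) & (~c -> (b & ~b)))): 1 > 0.06, so result = 0.06

0.06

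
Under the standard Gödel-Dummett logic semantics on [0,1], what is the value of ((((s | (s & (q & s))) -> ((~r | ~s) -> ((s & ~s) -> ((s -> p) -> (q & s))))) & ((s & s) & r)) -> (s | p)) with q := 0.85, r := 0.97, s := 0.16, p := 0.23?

1.00

(q & s) = min(0.85, 0.16) = 0.16
(s & (q & s)) = min(0.16, 0.16) = 0.16
(s | (s & (q & s))) = max(0.16, 0.16) = 0.16
~r: Gödel ¬ of 0.97 = 0 (operand ≠ 0)
~s: Gödel ¬ of 0.16 = 0 (operand ≠ 0)
(~r | ~s) = max(0, 0) = 0
~s: Gödel ¬ of 0.16 = 0 (operand ≠ 0)
(s & ~s) = min(0.16, 0) = 0
(s -> p): 0.16 ≤ 0.23, so result = 1
(q & s) = min(0.85, 0.16) = 0.16
((s -> p) -> (q & s)): 1 > 0.16, so result = 0.16
((s & ~s) -> ((s -> p) -> (q & s))): 0 ≤ 0.16, so result = 1
((~r | ~s) -> ((s & ~s) -> ((s -> p) -> (q & s)))): 0 ≤ 1, so result = 1
((s | (s & (q & s))) -> ((~r | ~s) -> ((s & ~s) -> ((s -> p) -> (q & s))))): 0.16 ≤ 1, so result = 1
(s & s) = min(0.16, 0.16) = 0.16
((s & s) & r) = min(0.16, 0.97) = 0.16
(((s | (s & (q & s))) -> ((~r | ~s) -> ((s & ~s) -> ((s -> p) -> (q & s))))) & ((s & s) & r)) = min(1, 0.16) = 0.16
(s | p) = max(0.16, 0.23) = 0.23
((((s | (s & (q & s))) -> ((~r | ~s) -> ((s & ~s) -> ((s -> p) -> (q & s))))) & ((s & s) & r)) -> (s | p)): 0.16 ≤ 0.23, so result = 1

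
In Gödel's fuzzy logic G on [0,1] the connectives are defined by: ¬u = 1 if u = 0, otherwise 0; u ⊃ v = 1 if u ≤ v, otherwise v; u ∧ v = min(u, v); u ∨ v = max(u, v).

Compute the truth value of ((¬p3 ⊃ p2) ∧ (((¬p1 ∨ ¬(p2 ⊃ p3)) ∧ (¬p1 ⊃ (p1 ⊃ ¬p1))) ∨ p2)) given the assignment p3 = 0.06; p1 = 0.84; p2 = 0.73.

0.73

¬p3: Gödel ¬ of 0.06 = 0 (operand ≠ 0)
(¬p3 ⊃ p2): 0 ≤ 0.73, so result = 1
¬p1: Gödel ¬ of 0.84 = 0 (operand ≠ 0)
(p2 ⊃ p3): 0.73 > 0.06, so result = 0.06
¬(p2 ⊃ p3): Gödel ¬ of 0.06 = 0 (operand ≠ 0)
(¬p1 ∨ ¬(p2 ⊃ p3)) = max(0, 0) = 0
¬p1: Gödel ¬ of 0.84 = 0 (operand ≠ 0)
¬p1: Gödel ¬ of 0.84 = 0 (operand ≠ 0)
(p1 ⊃ ¬p1): 0.84 > 0, so result = 0
(¬p1 ⊃ (p1 ⊃ ¬p1)): 0 ≤ 0, so result = 1
((¬p1 ∨ ¬(p2 ⊃ p3)) ∧ (¬p1 ⊃ (p1 ⊃ ¬p1))) = min(0, 1) = 0
(((¬p1 ∨ ¬(p2 ⊃ p3)) ∧ (¬p1 ⊃ (p1 ⊃ ¬p1))) ∨ p2) = max(0, 0.73) = 0.73
((¬p3 ⊃ p2) ∧ (((¬p1 ∨ ¬(p2 ⊃ p3)) ∧ (¬p1 ⊃ (p1 ⊃ ¬p1))) ∨ p2)) = min(1, 0.73) = 0.73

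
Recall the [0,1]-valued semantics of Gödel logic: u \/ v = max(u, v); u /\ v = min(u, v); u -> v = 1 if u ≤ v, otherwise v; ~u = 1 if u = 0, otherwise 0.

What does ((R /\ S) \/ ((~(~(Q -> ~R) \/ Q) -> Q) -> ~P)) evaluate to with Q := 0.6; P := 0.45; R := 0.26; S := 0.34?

(R /\ S) = min(0.26, 0.34) = 0.26
~R: Gödel ¬ of 0.26 = 0 (operand ≠ 0)
(Q -> ~R): 0.6 > 0, so result = 0
~(Q -> ~R): Gödel ¬ of 0 = 1 (operand is 0)
(~(Q -> ~R) \/ Q) = max(1, 0.6) = 1
~(~(Q -> ~R) \/ Q): Gödel ¬ of 1 = 0 (operand ≠ 0)
(~(~(Q -> ~R) \/ Q) -> Q): 0 ≤ 0.6, so result = 1
~P: Gödel ¬ of 0.45 = 0 (operand ≠ 0)
((~(~(Q -> ~R) \/ Q) -> Q) -> ~P): 1 > 0, so result = 0
((R /\ S) \/ ((~(~(Q -> ~R) \/ Q) -> Q) -> ~P)) = max(0.26, 0) = 0.26

0.26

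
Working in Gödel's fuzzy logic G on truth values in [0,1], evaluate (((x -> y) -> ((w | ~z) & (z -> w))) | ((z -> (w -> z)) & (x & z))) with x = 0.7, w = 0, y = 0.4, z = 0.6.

0.60

(x -> y): 0.7 > 0.4, so result = 0.4
~z: Gödel ¬ of 0.6 = 0 (operand ≠ 0)
(w | ~z) = max(0, 0) = 0
(z -> w): 0.6 > 0, so result = 0
((w | ~z) & (z -> w)) = min(0, 0) = 0
((x -> y) -> ((w | ~z) & (z -> w))): 0.4 > 0, so result = 0
(w -> z): 0 ≤ 0.6, so result = 1
(z -> (w -> z)): 0.6 ≤ 1, so result = 1
(x & z) = min(0.7, 0.6) = 0.6
((z -> (w -> z)) & (x & z)) = min(1, 0.6) = 0.6
(((x -> y) -> ((w | ~z) & (z -> w))) | ((z -> (w -> z)) & (x & z))) = max(0, 0.6) = 0.6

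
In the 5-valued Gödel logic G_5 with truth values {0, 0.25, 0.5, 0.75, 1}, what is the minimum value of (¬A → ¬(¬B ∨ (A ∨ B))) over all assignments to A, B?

The minimum is attained at A = 0, B = 0:
  ¬A: Gödel ¬ of 0 = 1 (operand is 0)
  ¬B: Gödel ¬ of 0 = 1 (operand is 0)
  (A ∨ B) = max(0, 0) = 0
  (¬B ∨ (A ∨ B)) = max(1, 0) = 1
  ¬(¬B ∨ (A ∨ B)): Gödel ¬ of 1 = 0 (operand ≠ 0)
  (¬A → ¬(¬B ∨ (A ∨ B))): 1 > 0, so result = 0
Checking all 25 assignments confirms none give a value below 0.00.

0.00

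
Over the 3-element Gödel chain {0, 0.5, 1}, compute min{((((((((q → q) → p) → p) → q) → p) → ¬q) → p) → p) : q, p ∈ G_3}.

0.50

The minimum is attained at q = 0.5, p = 0.5:
  (q → q): 0.5 ≤ 0.5, so result = 1
  ((q → q) → p): 1 > 0.5, so result = 0.5
  (((q → q) → p) → p): 0.5 ≤ 0.5, so result = 1
  ((((q → q) → p) → p) → q): 1 > 0.5, so result = 0.5
  (((((q → q) → p) → p) → q) → p): 0.5 ≤ 0.5, so result = 1
  ¬q: Gödel ¬ of 0.5 = 0 (operand ≠ 0)
  ((((((q → q) → p) → p) → q) → p) → ¬q): 1 > 0, so result = 0
  (((((((q → q) → p) → p) → q) → p) → ¬q) → p): 0 ≤ 0.5, so result = 1
  ((((((((q → q) → p) → p) → q) → p) → ¬q) → p) → p): 1 > 0.5, so result = 0.5
Checking all 9 assignments confirms none give a value below 0.50.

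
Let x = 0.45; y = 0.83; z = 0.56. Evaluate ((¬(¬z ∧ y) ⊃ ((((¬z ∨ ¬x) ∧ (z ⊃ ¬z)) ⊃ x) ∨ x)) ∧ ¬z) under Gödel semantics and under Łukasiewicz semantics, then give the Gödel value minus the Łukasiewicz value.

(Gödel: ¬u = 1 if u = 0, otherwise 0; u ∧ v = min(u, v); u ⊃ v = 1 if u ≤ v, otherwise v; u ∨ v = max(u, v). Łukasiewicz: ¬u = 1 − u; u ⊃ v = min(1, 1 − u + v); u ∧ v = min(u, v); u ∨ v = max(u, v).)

-0.44

Gödel evaluation:
  ¬z: Gödel ¬ of 0.56 = 0 (operand ≠ 0)
  (¬z ∧ y) = min(0, 0.83) = 0
  ¬(¬z ∧ y): Gödel ¬ of 0 = 1 (operand is 0)
  ¬z: Gödel ¬ of 0.56 = 0 (operand ≠ 0)
  ¬x: Gödel ¬ of 0.45 = 0 (operand ≠ 0)
  (¬z ∨ ¬x) = max(0, 0) = 0
  ¬z: Gödel ¬ of 0.56 = 0 (operand ≠ 0)
  (z ⊃ ¬z): 0.56 > 0, so result = 0
  ((¬z ∨ ¬x) ∧ (z ⊃ ¬z)) = min(0, 0) = 0
  (((¬z ∨ ¬x) ∧ (z ⊃ ¬z)) ⊃ x): 0 ≤ 0.45, so result = 1
  ((((¬z ∨ ¬x) ∧ (z ⊃ ¬z)) ⊃ x) ∨ x) = max(1, 0.45) = 1
  (¬(¬z ∧ y) ⊃ ((((¬z ∨ ¬x) ∧ (z ⊃ ¬z)) ⊃ x) ∨ x)): 1 ≤ 1, so result = 1
  ¬z: Gödel ¬ of 0.56 = 0 (operand ≠ 0)
  ((¬(¬z ∧ y) ⊃ ((((¬z ∨ ¬x) ∧ (z ⊃ ¬z)) ⊃ x) ∨ x)) ∧ ¬z) = min(1, 0) = 0
  Gödel value = 0
Łukasiewicz evaluation:
  ¬z: Łukasiewicz ¬ gives 1 − 0.56 = 0.44
  (¬z ∧ y) = min(0.44, 0.83) = 0.44
  ¬(¬z ∧ y): Łukasiewicz ¬ gives 1 − 0.44 = 0.56
  ¬z: Łukasiewicz ¬ gives 1 − 0.56 = 0.44
  ¬x: Łukasiewicz ¬ gives 1 − 0.45 = 0.55
  (¬z ∨ ¬x) = max(0.44, 0.55) = 0.55
  ¬z: Łukasiewicz ¬ gives 1 − 0.56 = 0.44
  (z ⊃ ¬z): min(1, 1 − 0.56 + 0.44) = 0.88
  ((¬z ∨ ¬x) ∧ (z ⊃ ¬z)) = min(0.55, 0.88) = 0.55
  (((¬z ∨ ¬x) ∧ (z ⊃ ¬z)) ⊃ x): min(1, 1 − 0.55 + 0.45) = 0.9
  ((((¬z ∨ ¬x) ∧ (z ⊃ ¬z)) ⊃ x) ∨ x) = max(0.9, 0.45) = 0.9
  (¬(¬z ∧ y) ⊃ ((((¬z ∨ ¬x) ∧ (z ⊃ ¬z)) ⊃ x) ∨ x)): min(1, 1 − 0.56 + 0.9) = 1
  ¬z: Łukasiewicz ¬ gives 1 − 0.56 = 0.44
  ((¬(¬z ∧ y) ⊃ ((((¬z ∨ ¬x) ∧ (z ⊃ ¬z)) ⊃ x) ∨ x)) ∧ ¬z) = min(1, 0.44) = 0.44
  Łukasiewicz value = 0.44
Difference: 0 − 0.44 = -0.44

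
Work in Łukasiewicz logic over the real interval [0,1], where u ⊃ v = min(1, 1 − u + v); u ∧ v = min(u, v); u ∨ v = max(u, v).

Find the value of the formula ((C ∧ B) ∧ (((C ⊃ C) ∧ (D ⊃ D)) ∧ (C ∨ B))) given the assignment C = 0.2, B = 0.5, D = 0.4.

(C ∧ B) = min(0.2, 0.5) = 0.2
(C ⊃ C): min(1, 1 − 0.2 + 0.2) = 1
(D ⊃ D): min(1, 1 − 0.4 + 0.4) = 1
((C ⊃ C) ∧ (D ⊃ D)) = min(1, 1) = 1
(C ∨ B) = max(0.2, 0.5) = 0.5
(((C ⊃ C) ∧ (D ⊃ D)) ∧ (C ∨ B)) = min(1, 0.5) = 0.5
((C ∧ B) ∧ (((C ⊃ C) ∧ (D ⊃ D)) ∧ (C ∨ B))) = min(0.2, 0.5) = 0.2

0.20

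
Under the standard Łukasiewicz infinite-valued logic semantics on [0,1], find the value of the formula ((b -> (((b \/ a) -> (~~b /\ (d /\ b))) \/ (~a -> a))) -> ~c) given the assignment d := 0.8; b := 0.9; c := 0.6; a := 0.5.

0.40

(b \/ a) = max(0.9, 0.5) = 0.9
~b: Łukasiewicz ¬ gives 1 − 0.9 = 0.1
~~b: Łukasiewicz ¬ gives 1 − 0.1 = 0.9
(d /\ b) = min(0.8, 0.9) = 0.8
(~~b /\ (d /\ b)) = min(0.9, 0.8) = 0.8
((b \/ a) -> (~~b /\ (d /\ b))): min(1, 1 − 0.9 + 0.8) = 0.9
~a: Łukasiewicz ¬ gives 1 − 0.5 = 0.5
(~a -> a): min(1, 1 − 0.5 + 0.5) = 1
(((b \/ a) -> (~~b /\ (d /\ b))) \/ (~a -> a)) = max(0.9, 1) = 1
(b -> (((b \/ a) -> (~~b /\ (d /\ b))) \/ (~a -> a))): min(1, 1 − 0.9 + 1) = 1
~c: Łukasiewicz ¬ gives 1 − 0.6 = 0.4
((b -> (((b \/ a) -> (~~b /\ (d /\ b))) \/ (~a -> a))) -> ~c): min(1, 1 − 1 + 0.4) = 0.4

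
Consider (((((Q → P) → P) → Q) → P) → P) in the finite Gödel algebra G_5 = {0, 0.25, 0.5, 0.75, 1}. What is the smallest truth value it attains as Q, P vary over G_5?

The minimum is attained at Q = 0, P = 0.25:
  (Q → P): 0 ≤ 0.25, so result = 1
  ((Q → P) → P): 1 > 0.25, so result = 0.25
  (((Q → P) → P) → Q): 0.25 > 0, so result = 0
  ((((Q → P) → P) → Q) → P): 0 ≤ 0.25, so result = 1
  (((((Q → P) → P) → Q) → P) → P): 1 > 0.25, so result = 0.25
Checking all 25 assignments confirms none give a value below 0.25.

0.25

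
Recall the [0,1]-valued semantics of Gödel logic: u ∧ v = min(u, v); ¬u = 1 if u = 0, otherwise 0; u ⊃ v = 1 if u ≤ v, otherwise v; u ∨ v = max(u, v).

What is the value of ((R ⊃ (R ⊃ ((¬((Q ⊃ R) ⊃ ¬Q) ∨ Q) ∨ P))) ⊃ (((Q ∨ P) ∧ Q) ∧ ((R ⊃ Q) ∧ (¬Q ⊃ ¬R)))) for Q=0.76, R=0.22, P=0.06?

0.76

(Q ⊃ R): 0.76 > 0.22, so result = 0.22
¬Q: Gödel ¬ of 0.76 = 0 (operand ≠ 0)
((Q ⊃ R) ⊃ ¬Q): 0.22 > 0, so result = 0
¬((Q ⊃ R) ⊃ ¬Q): Gödel ¬ of 0 = 1 (operand is 0)
(¬((Q ⊃ R) ⊃ ¬Q) ∨ Q) = max(1, 0.76) = 1
((¬((Q ⊃ R) ⊃ ¬Q) ∨ Q) ∨ P) = max(1, 0.06) = 1
(R ⊃ ((¬((Q ⊃ R) ⊃ ¬Q) ∨ Q) ∨ P)): 0.22 ≤ 1, so result = 1
(R ⊃ (R ⊃ ((¬((Q ⊃ R) ⊃ ¬Q) ∨ Q) ∨ P))): 0.22 ≤ 1, so result = 1
(Q ∨ P) = max(0.76, 0.06) = 0.76
((Q ∨ P) ∧ Q) = min(0.76, 0.76) = 0.76
(R ⊃ Q): 0.22 ≤ 0.76, so result = 1
¬Q: Gödel ¬ of 0.76 = 0 (operand ≠ 0)
¬R: Gödel ¬ of 0.22 = 0 (operand ≠ 0)
(¬Q ⊃ ¬R): 0 ≤ 0, so result = 1
((R ⊃ Q) ∧ (¬Q ⊃ ¬R)) = min(1, 1) = 1
(((Q ∨ P) ∧ Q) ∧ ((R ⊃ Q) ∧ (¬Q ⊃ ¬R))) = min(0.76, 1) = 0.76
((R ⊃ (R ⊃ ((¬((Q ⊃ R) ⊃ ¬Q) ∨ Q) ∨ P))) ⊃ (((Q ∨ P) ∧ Q) ∧ ((R ⊃ Q) ∧ (¬Q ⊃ ¬R)))): 1 > 0.76, so result = 0.76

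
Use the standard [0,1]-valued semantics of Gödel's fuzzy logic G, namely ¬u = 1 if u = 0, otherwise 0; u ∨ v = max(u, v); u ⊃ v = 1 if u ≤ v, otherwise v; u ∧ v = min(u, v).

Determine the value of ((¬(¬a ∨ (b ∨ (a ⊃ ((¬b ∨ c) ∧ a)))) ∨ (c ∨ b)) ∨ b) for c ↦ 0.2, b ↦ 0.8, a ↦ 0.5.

0.80

¬a: Gödel ¬ of 0.5 = 0 (operand ≠ 0)
¬b: Gödel ¬ of 0.8 = 0 (operand ≠ 0)
(¬b ∨ c) = max(0, 0.2) = 0.2
((¬b ∨ c) ∧ a) = min(0.2, 0.5) = 0.2
(a ⊃ ((¬b ∨ c) ∧ a)): 0.5 > 0.2, so result = 0.2
(b ∨ (a ⊃ ((¬b ∨ c) ∧ a))) = max(0.8, 0.2) = 0.8
(¬a ∨ (b ∨ (a ⊃ ((¬b ∨ c) ∧ a)))) = max(0, 0.8) = 0.8
¬(¬a ∨ (b ∨ (a ⊃ ((¬b ∨ c) ∧ a)))): Gödel ¬ of 0.8 = 0 (operand ≠ 0)
(c ∨ b) = max(0.2, 0.8) = 0.8
(¬(¬a ∨ (b ∨ (a ⊃ ((¬b ∨ c) ∧ a)))) ∨ (c ∨ b)) = max(0, 0.8) = 0.8
((¬(¬a ∨ (b ∨ (a ⊃ ((¬b ∨ c) ∧ a)))) ∨ (c ∨ b)) ∨ b) = max(0.8, 0.8) = 0.8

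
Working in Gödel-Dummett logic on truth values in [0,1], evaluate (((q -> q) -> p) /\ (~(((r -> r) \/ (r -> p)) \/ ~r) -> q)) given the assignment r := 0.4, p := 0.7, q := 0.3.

(q -> q): 0.3 ≤ 0.3, so result = 1
((q -> q) -> p): 1 > 0.7, so result = 0.7
(r -> r): 0.4 ≤ 0.4, so result = 1
(r -> p): 0.4 ≤ 0.7, so result = 1
((r -> r) \/ (r -> p)) = max(1, 1) = 1
~r: Gödel ¬ of 0.4 = 0 (operand ≠ 0)
(((r -> r) \/ (r -> p)) \/ ~r) = max(1, 0) = 1
~(((r -> r) \/ (r -> p)) \/ ~r): Gödel ¬ of 1 = 0 (operand ≠ 0)
(~(((r -> r) \/ (r -> p)) \/ ~r) -> q): 0 ≤ 0.3, so result = 1
(((q -> q) -> p) /\ (~(((r -> r) \/ (r -> p)) \/ ~r) -> q)) = min(0.7, 1) = 0.7

0.70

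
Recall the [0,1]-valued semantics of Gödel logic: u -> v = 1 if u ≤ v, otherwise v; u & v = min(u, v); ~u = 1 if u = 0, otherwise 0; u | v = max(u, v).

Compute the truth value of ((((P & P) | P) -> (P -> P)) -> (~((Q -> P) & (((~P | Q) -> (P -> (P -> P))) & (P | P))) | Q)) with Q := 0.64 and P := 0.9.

(P & P) = min(0.9, 0.9) = 0.9
((P & P) | P) = max(0.9, 0.9) = 0.9
(P -> P): 0.9 ≤ 0.9, so result = 1
(((P & P) | P) -> (P -> P)): 0.9 ≤ 1, so result = 1
(Q -> P): 0.64 ≤ 0.9, so result = 1
~P: Gödel ¬ of 0.9 = 0 (operand ≠ 0)
(~P | Q) = max(0, 0.64) = 0.64
(P -> P): 0.9 ≤ 0.9, so result = 1
(P -> (P -> P)): 0.9 ≤ 1, so result = 1
((~P | Q) -> (P -> (P -> P))): 0.64 ≤ 1, so result = 1
(P | P) = max(0.9, 0.9) = 0.9
(((~P | Q) -> (P -> (P -> P))) & (P | P)) = min(1, 0.9) = 0.9
((Q -> P) & (((~P | Q) -> (P -> (P -> P))) & (P | P))) = min(1, 0.9) = 0.9
~((Q -> P) & (((~P | Q) -> (P -> (P -> P))) & (P | P))): Gödel ¬ of 0.9 = 0 (operand ≠ 0)
(~((Q -> P) & (((~P | Q) -> (P -> (P -> P))) & (P | P))) | Q) = max(0, 0.64) = 0.64
((((P & P) | P) -> (P -> P)) -> (~((Q -> P) & (((~P | Q) -> (P -> (P -> P))) & (P | P))) | Q)): 1 > 0.64, so result = 0.64

0.64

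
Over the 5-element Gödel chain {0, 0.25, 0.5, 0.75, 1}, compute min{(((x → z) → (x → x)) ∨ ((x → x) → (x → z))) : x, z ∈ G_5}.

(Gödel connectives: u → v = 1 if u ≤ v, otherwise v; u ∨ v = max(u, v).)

Every assignment gives 1. For instance at x = 0, z = 0:
  (x → z): 0 ≤ 0, so result = 1
  (x → x): 0 ≤ 0, so result = 1
  ((x → z) → (x → x)): 1 ≤ 1, so result = 1
  (x → x): 0 ≤ 0, so result = 1
  (x → z): 0 ≤ 0, so result = 1
  ((x → x) → (x → z)): 1 ≤ 1, so result = 1
  (((x → z) → (x → x)) ∨ ((x → x) → (x → z))) = max(1, 1) = 1
All 25 assignments give value 1 — the formula is a G_5-tautology.

1.00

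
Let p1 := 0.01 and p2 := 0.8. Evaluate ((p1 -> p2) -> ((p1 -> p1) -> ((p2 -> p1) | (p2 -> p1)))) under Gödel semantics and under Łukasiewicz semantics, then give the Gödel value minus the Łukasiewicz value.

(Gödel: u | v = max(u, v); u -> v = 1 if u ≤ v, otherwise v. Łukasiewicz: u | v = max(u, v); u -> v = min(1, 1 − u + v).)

Gödel evaluation:
  (p1 -> p2): 0.01 ≤ 0.8, so result = 1
  (p1 -> p1): 0.01 ≤ 0.01, so result = 1
  (p2 -> p1): 0.8 > 0.01, so result = 0.01
  (p2 -> p1): 0.8 > 0.01, so result = 0.01
  ((p2 -> p1) | (p2 -> p1)) = max(0.01, 0.01) = 0.01
  ((p1 -> p1) -> ((p2 -> p1) | (p2 -> p1))): 1 > 0.01, so result = 0.01
  ((p1 -> p2) -> ((p1 -> p1) -> ((p2 -> p1) | (p2 -> p1)))): 1 > 0.01, so result = 0.01
  Gödel value = 0.01
Łukasiewicz evaluation:
  (p1 -> p2): min(1, 1 − 0.01 + 0.8) = 1
  (p1 -> p1): min(1, 1 − 0.01 + 0.01) = 1
  (p2 -> p1): min(1, 1 − 0.8 + 0.01) = 0.21
  (p2 -> p1): min(1, 1 − 0.8 + 0.01) = 0.21
  ((p2 -> p1) | (p2 -> p1)) = max(0.21, 0.21) = 0.21
  ((p1 -> p1) -> ((p2 -> p1) | (p2 -> p1))): min(1, 1 − 1 + 0.21) = 0.21
  ((p1 -> p2) -> ((p1 -> p1) -> ((p2 -> p1) | (p2 -> p1)))): min(1, 1 − 1 + 0.21) = 0.21
  Łukasiewicz value = 0.21
Difference: 0.01 − 0.21 = -0.20

-0.20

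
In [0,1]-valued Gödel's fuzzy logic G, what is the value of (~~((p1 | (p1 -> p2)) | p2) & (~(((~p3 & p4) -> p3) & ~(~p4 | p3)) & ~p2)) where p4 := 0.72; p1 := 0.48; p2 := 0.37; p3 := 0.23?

0.00

(p1 -> p2): 0.48 > 0.37, so result = 0.37
(p1 | (p1 -> p2)) = max(0.48, 0.37) = 0.48
((p1 | (p1 -> p2)) | p2) = max(0.48, 0.37) = 0.48
~((p1 | (p1 -> p2)) | p2): Gödel ¬ of 0.48 = 0 (operand ≠ 0)
~~((p1 | (p1 -> p2)) | p2): Gödel ¬ of 0 = 1 (operand is 0)
~p3: Gödel ¬ of 0.23 = 0 (operand ≠ 0)
(~p3 & p4) = min(0, 0.72) = 0
((~p3 & p4) -> p3): 0 ≤ 0.23, so result = 1
~p4: Gödel ¬ of 0.72 = 0 (operand ≠ 0)
(~p4 | p3) = max(0, 0.23) = 0.23
~(~p4 | p3): Gödel ¬ of 0.23 = 0 (operand ≠ 0)
(((~p3 & p4) -> p3) & ~(~p4 | p3)) = min(1, 0) = 0
~(((~p3 & p4) -> p3) & ~(~p4 | p3)): Gödel ¬ of 0 = 1 (operand is 0)
~p2: Gödel ¬ of 0.37 = 0 (operand ≠ 0)
(~(((~p3 & p4) -> p3) & ~(~p4 | p3)) & ~p2) = min(1, 0) = 0
(~~((p1 | (p1 -> p2)) | p2) & (~(((~p3 & p4) -> p3) & ~(~p4 | p3)) & ~p2)) = min(1, 0) = 0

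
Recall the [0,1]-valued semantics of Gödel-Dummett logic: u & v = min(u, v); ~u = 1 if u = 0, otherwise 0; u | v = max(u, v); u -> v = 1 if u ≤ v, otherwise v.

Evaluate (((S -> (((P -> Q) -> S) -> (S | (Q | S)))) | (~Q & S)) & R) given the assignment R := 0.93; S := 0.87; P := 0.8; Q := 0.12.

0.93

(P -> Q): 0.8 > 0.12, so result = 0.12
((P -> Q) -> S): 0.12 ≤ 0.87, so result = 1
(Q | S) = max(0.12, 0.87) = 0.87
(S | (Q | S)) = max(0.87, 0.87) = 0.87
(((P -> Q) -> S) -> (S | (Q | S))): 1 > 0.87, so result = 0.87
(S -> (((P -> Q) -> S) -> (S | (Q | S)))): 0.87 ≤ 0.87, so result = 1
~Q: Gödel ¬ of 0.12 = 0 (operand ≠ 0)
(~Q & S) = min(0, 0.87) = 0
((S -> (((P -> Q) -> S) -> (S | (Q | S)))) | (~Q & S)) = max(1, 0) = 1
(((S -> (((P -> Q) -> S) -> (S | (Q | S)))) | (~Q & S)) & R) = min(1, 0.93) = 0.93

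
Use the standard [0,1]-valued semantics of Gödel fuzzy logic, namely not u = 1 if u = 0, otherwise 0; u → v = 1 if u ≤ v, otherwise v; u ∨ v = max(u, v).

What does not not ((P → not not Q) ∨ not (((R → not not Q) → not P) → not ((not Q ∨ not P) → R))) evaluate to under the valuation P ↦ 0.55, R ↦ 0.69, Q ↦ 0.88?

1.00

not Q: Gödel ¬ of 0.88 = 0 (operand ≠ 0)
not not Q: Gödel ¬ of 0 = 1 (operand is 0)
(P → not not Q): 0.55 ≤ 1, so result = 1
not Q: Gödel ¬ of 0.88 = 0 (operand ≠ 0)
not not Q: Gödel ¬ of 0 = 1 (operand is 0)
(R → not not Q): 0.69 ≤ 1, so result = 1
not P: Gödel ¬ of 0.55 = 0 (operand ≠ 0)
((R → not not Q) → not P): 1 > 0, so result = 0
not Q: Gödel ¬ of 0.88 = 0 (operand ≠ 0)
not P: Gödel ¬ of 0.55 = 0 (operand ≠ 0)
(not Q ∨ not P) = max(0, 0) = 0
((not Q ∨ not P) → R): 0 ≤ 0.69, so result = 1
not ((not Q ∨ not P) → R): Gödel ¬ of 1 = 0 (operand ≠ 0)
(((R → not not Q) → not P) → not ((not Q ∨ not P) → R)): 0 ≤ 0, so result = 1
not (((R → not not Q) → not P) → not ((not Q ∨ not P) → R)): Gödel ¬ of 1 = 0 (operand ≠ 0)
((P → not not Q) ∨ not (((R → not not Q) → not P) → not ((not Q ∨ not P) → R))) = max(1, 0) = 1
not ((P → not not Q) ∨ not (((R → not not Q) → not P) → not ((not Q ∨ not P) → R))): Gödel ¬ of 1 = 0 (operand ≠ 0)
not not ((P → not not Q) ∨ not (((R → not not Q) → not P) → not ((not Q ∨ not P) → R))): Gödel ¬ of 0 = 1 (operand is 0)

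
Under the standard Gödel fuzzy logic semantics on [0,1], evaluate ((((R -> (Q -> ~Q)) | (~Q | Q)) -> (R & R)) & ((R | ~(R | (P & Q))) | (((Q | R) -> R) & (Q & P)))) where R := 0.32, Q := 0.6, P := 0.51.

0.32

~Q: Gödel ¬ of 0.6 = 0 (operand ≠ 0)
(Q -> ~Q): 0.6 > 0, so result = 0
(R -> (Q -> ~Q)): 0.32 > 0, so result = 0
~Q: Gödel ¬ of 0.6 = 0 (operand ≠ 0)
(~Q | Q) = max(0, 0.6) = 0.6
((R -> (Q -> ~Q)) | (~Q | Q)) = max(0, 0.6) = 0.6
(R & R) = min(0.32, 0.32) = 0.32
(((R -> (Q -> ~Q)) | (~Q | Q)) -> (R & R)): 0.6 > 0.32, so result = 0.32
(P & Q) = min(0.51, 0.6) = 0.51
(R | (P & Q)) = max(0.32, 0.51) = 0.51
~(R | (P & Q)): Gödel ¬ of 0.51 = 0 (operand ≠ 0)
(R | ~(R | (P & Q))) = max(0.32, 0) = 0.32
(Q | R) = max(0.6, 0.32) = 0.6
((Q | R) -> R): 0.6 > 0.32, so result = 0.32
(Q & P) = min(0.6, 0.51) = 0.51
(((Q | R) -> R) & (Q & P)) = min(0.32, 0.51) = 0.32
((R | ~(R | (P & Q))) | (((Q | R) -> R) & (Q & P))) = max(0.32, 0.32) = 0.32
((((R -> (Q -> ~Q)) | (~Q | Q)) -> (R & R)) & ((R | ~(R | (P & Q))) | (((Q | R) -> R) & (Q & P)))) = min(0.32, 0.32) = 0.32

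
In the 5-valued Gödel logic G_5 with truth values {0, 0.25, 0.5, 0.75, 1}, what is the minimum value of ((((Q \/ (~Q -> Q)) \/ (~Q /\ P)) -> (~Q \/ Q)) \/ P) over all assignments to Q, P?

The minimum is attained at Q = 0.25, P = 0:
  ~Q: Gödel ¬ of 0.25 = 0 (operand ≠ 0)
  (~Q -> Q): 0 ≤ 0.25, so result = 1
  (Q \/ (~Q -> Q)) = max(0.25, 1) = 1
  ~Q: Gödel ¬ of 0.25 = 0 (operand ≠ 0)
  (~Q /\ P) = min(0, 0) = 0
  ((Q \/ (~Q -> Q)) \/ (~Q /\ P)) = max(1, 0) = 1
  ~Q: Gödel ¬ of 0.25 = 0 (operand ≠ 0)
  (~Q \/ Q) = max(0, 0.25) = 0.25
  (((Q \/ (~Q -> Q)) \/ (~Q /\ P)) -> (~Q \/ Q)): 1 > 0.25, so result = 0.25
  ((((Q \/ (~Q -> Q)) \/ (~Q /\ P)) -> (~Q \/ Q)) \/ P) = max(0.25, 0) = 0.25
Checking all 25 assignments confirms none give a value below 0.25.

0.25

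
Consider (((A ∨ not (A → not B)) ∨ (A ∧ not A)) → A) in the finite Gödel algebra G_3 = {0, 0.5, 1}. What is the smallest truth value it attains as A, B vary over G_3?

The minimum is attained at A = 0.5, B = 0.5:
  not B: Gödel ¬ of 0.5 = 0 (operand ≠ 0)
  (A → not B): 0.5 > 0, so result = 0
  not (A → not B): Gödel ¬ of 0 = 1 (operand is 0)
  (A ∨ not (A → not B)) = max(0.5, 1) = 1
  not A: Gödel ¬ of 0.5 = 0 (operand ≠ 0)
  (A ∧ not A) = min(0.5, 0) = 0
  ((A ∨ not (A → not B)) ∨ (A ∧ not A)) = max(1, 0) = 1
  (((A ∨ not (A → not B)) ∨ (A ∧ not A)) → A): 1 > 0.5, so result = 0.5
Checking all 9 assignments confirms none give a value below 0.50.

0.50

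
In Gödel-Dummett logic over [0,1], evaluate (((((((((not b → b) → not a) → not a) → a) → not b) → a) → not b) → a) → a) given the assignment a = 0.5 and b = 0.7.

0.50

not b: Gödel ¬ of 0.7 = 0 (operand ≠ 0)
(not b → b): 0 ≤ 0.7, so result = 1
not a: Gödel ¬ of 0.5 = 0 (operand ≠ 0)
((not b → b) → not a): 1 > 0, so result = 0
not a: Gödel ¬ of 0.5 = 0 (operand ≠ 0)
(((not b → b) → not a) → not a): 0 ≤ 0, so result = 1
((((not b → b) → not a) → not a) → a): 1 > 0.5, so result = 0.5
not b: Gödel ¬ of 0.7 = 0 (operand ≠ 0)
(((((not b → b) → not a) → not a) → a) → not b): 0.5 > 0, so result = 0
((((((not b → b) → not a) → not a) → a) → not b) → a): 0 ≤ 0.5, so result = 1
not b: Gödel ¬ of 0.7 = 0 (operand ≠ 0)
(((((((not b → b) → not a) → not a) → a) → not b) → a) → not b): 1 > 0, so result = 0
((((((((not b → b) → not a) → not a) → a) → not b) → a) → not b) → a): 0 ≤ 0.5, so result = 1
(((((((((not b → b) → not a) → not a) → a) → not b) → a) → not b) → a) → a): 1 > 0.5, so result = 0.5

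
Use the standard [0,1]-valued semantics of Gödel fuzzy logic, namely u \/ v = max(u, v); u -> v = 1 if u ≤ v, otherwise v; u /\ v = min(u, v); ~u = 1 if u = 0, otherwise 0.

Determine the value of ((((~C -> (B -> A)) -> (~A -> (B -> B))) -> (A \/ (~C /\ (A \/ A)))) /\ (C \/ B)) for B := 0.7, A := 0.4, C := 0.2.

~C: Gödel ¬ of 0.2 = 0 (operand ≠ 0)
(B -> A): 0.7 > 0.4, so result = 0.4
(~C -> (B -> A)): 0 ≤ 0.4, so result = 1
~A: Gödel ¬ of 0.4 = 0 (operand ≠ 0)
(B -> B): 0.7 ≤ 0.7, so result = 1
(~A -> (B -> B)): 0 ≤ 1, so result = 1
((~C -> (B -> A)) -> (~A -> (B -> B))): 1 ≤ 1, so result = 1
~C: Gödel ¬ of 0.2 = 0 (operand ≠ 0)
(A \/ A) = max(0.4, 0.4) = 0.4
(~C /\ (A \/ A)) = min(0, 0.4) = 0
(A \/ (~C /\ (A \/ A))) = max(0.4, 0) = 0.4
(((~C -> (B -> A)) -> (~A -> (B -> B))) -> (A \/ (~C /\ (A \/ A)))): 1 > 0.4, so result = 0.4
(C \/ B) = max(0.2, 0.7) = 0.7
((((~C -> (B -> A)) -> (~A -> (B -> B))) -> (A \/ (~C /\ (A \/ A)))) /\ (C \/ B)) = min(0.4, 0.7) = 0.4

0.40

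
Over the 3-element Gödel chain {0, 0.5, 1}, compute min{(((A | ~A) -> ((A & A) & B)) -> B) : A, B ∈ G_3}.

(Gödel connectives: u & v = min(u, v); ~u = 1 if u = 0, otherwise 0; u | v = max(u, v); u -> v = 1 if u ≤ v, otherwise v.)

0.50

The minimum is attained at A = 0.5, B = 0.5:
  ~A: Gödel ¬ of 0.5 = 0 (operand ≠ 0)
  (A | ~A) = max(0.5, 0) = 0.5
  (A & A) = min(0.5, 0.5) = 0.5
  ((A & A) & B) = min(0.5, 0.5) = 0.5
  ((A | ~A) -> ((A & A) & B)): 0.5 ≤ 0.5, so result = 1
  (((A | ~A) -> ((A & A) & B)) -> B): 1 > 0.5, so result = 0.5
Checking all 9 assignments confirms none give a value below 0.50.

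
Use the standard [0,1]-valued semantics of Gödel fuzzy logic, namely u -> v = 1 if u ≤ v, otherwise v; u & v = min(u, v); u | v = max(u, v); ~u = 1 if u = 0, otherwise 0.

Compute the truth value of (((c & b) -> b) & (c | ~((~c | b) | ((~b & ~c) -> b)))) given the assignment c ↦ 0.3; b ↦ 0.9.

(c & b) = min(0.3, 0.9) = 0.3
((c & b) -> b): 0.3 ≤ 0.9, so result = 1
~c: Gödel ¬ of 0.3 = 0 (operand ≠ 0)
(~c | b) = max(0, 0.9) = 0.9
~b: Gödel ¬ of 0.9 = 0 (operand ≠ 0)
~c: Gödel ¬ of 0.3 = 0 (operand ≠ 0)
(~b & ~c) = min(0, 0) = 0
((~b & ~c) -> b): 0 ≤ 0.9, so result = 1
((~c | b) | ((~b & ~c) -> b)) = max(0.9, 1) = 1
~((~c | b) | ((~b & ~c) -> b)): Gödel ¬ of 1 = 0 (operand ≠ 0)
(c | ~((~c | b) | ((~b & ~c) -> b))) = max(0.3, 0) = 0.3
(((c & b) -> b) & (c | ~((~c | b) | ((~b & ~c) -> b)))) = min(1, 0.3) = 0.3

0.30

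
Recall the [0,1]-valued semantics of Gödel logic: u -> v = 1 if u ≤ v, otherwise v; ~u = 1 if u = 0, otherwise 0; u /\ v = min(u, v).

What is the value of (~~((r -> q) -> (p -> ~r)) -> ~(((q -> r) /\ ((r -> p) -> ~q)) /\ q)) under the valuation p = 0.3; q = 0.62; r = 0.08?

1.00

(r -> q): 0.08 ≤ 0.62, so result = 1
~r: Gödel ¬ of 0.08 = 0 (operand ≠ 0)
(p -> ~r): 0.3 > 0, so result = 0
((r -> q) -> (p -> ~r)): 1 > 0, so result = 0
~((r -> q) -> (p -> ~r)): Gödel ¬ of 0 = 1 (operand is 0)
~~((r -> q) -> (p -> ~r)): Gödel ¬ of 1 = 0 (operand ≠ 0)
(q -> r): 0.62 > 0.08, so result = 0.08
(r -> p): 0.08 ≤ 0.3, so result = 1
~q: Gödel ¬ of 0.62 = 0 (operand ≠ 0)
((r -> p) -> ~q): 1 > 0, so result = 0
((q -> r) /\ ((r -> p) -> ~q)) = min(0.08, 0) = 0
(((q -> r) /\ ((r -> p) -> ~q)) /\ q) = min(0, 0.62) = 0
~(((q -> r) /\ ((r -> p) -> ~q)) /\ q): Gödel ¬ of 0 = 1 (operand is 0)
(~~((r -> q) -> (p -> ~r)) -> ~(((q -> r) /\ ((r -> p) -> ~q)) /\ q)): 0 ≤ 1, so result = 1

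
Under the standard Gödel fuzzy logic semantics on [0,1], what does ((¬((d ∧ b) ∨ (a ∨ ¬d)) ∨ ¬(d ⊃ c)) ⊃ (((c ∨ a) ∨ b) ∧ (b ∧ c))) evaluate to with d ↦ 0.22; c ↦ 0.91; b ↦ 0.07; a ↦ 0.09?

1.00

(d ∧ b) = min(0.22, 0.07) = 0.07
¬d: Gödel ¬ of 0.22 = 0 (operand ≠ 0)
(a ∨ ¬d) = max(0.09, 0) = 0.09
((d ∧ b) ∨ (a ∨ ¬d)) = max(0.07, 0.09) = 0.09
¬((d ∧ b) ∨ (a ∨ ¬d)): Gödel ¬ of 0.09 = 0 (operand ≠ 0)
(d ⊃ c): 0.22 ≤ 0.91, so result = 1
¬(d ⊃ c): Gödel ¬ of 1 = 0 (operand ≠ 0)
(¬((d ∧ b) ∨ (a ∨ ¬d)) ∨ ¬(d ⊃ c)) = max(0, 0) = 0
(c ∨ a) = max(0.91, 0.09) = 0.91
((c ∨ a) ∨ b) = max(0.91, 0.07) = 0.91
(b ∧ c) = min(0.07, 0.91) = 0.07
(((c ∨ a) ∨ b) ∧ (b ∧ c)) = min(0.91, 0.07) = 0.07
((¬((d ∧ b) ∨ (a ∨ ¬d)) ∨ ¬(d ⊃ c)) ⊃ (((c ∨ a) ∨ b) ∧ (b ∧ c))): 0 ≤ 0.07, so result = 1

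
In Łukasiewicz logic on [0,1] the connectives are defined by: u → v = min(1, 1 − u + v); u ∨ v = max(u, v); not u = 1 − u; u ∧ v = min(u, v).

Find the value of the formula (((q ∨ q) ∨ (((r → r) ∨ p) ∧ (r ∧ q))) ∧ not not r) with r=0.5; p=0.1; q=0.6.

(q ∨ q) = max(0.6, 0.6) = 0.6
(r → r): min(1, 1 − 0.5 + 0.5) = 1
((r → r) ∨ p) = max(1, 0.1) = 1
(r ∧ q) = min(0.5, 0.6) = 0.5
(((r → r) ∨ p) ∧ (r ∧ q)) = min(1, 0.5) = 0.5
((q ∨ q) ∨ (((r → r) ∨ p) ∧ (r ∧ q))) = max(0.6, 0.5) = 0.6
not r: Łukasiewicz ¬ gives 1 − 0.5 = 0.5
not not r: Łukasiewicz ¬ gives 1 − 0.5 = 0.5
(((q ∨ q) ∨ (((r → r) ∨ p) ∧ (r ∧ q))) ∧ not not r) = min(0.6, 0.5) = 0.5

0.50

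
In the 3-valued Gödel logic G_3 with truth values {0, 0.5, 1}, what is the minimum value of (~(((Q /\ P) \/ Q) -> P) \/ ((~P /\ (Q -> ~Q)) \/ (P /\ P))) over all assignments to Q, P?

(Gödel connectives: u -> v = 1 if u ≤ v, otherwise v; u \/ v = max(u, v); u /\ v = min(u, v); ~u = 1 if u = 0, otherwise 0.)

The minimum is attained at Q = 0, P = 0.5:
  (Q /\ P) = min(0, 0.5) = 0
  ((Q /\ P) \/ Q) = max(0, 0) = 0
  (((Q /\ P) \/ Q) -> P): 0 ≤ 0.5, so result = 1
  ~(((Q /\ P) \/ Q) -> P): Gödel ¬ of 1 = 0 (operand ≠ 0)
  ~P: Gödel ¬ of 0.5 = 0 (operand ≠ 0)
  ~Q: Gödel ¬ of 0 = 1 (operand is 0)
  (Q -> ~Q): 0 ≤ 1, so result = 1
  (~P /\ (Q -> ~Q)) = min(0, 1) = 0
  (P /\ P) = min(0.5, 0.5) = 0.5
  ((~P /\ (Q -> ~Q)) \/ (P /\ P)) = max(0, 0.5) = 0.5
  (~(((Q /\ P) \/ Q) -> P) \/ ((~P /\ (Q -> ~Q)) \/ (P /\ P))) = max(0, 0.5) = 0.5
Checking all 9 assignments confirms none give a value below 0.50.

0.50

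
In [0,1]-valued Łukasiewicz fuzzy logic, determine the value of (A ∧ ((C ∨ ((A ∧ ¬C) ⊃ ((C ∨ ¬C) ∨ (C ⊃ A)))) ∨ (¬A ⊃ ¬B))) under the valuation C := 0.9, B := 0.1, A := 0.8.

¬C: Łukasiewicz ¬ gives 1 − 0.9 = 0.1
(A ∧ ¬C) = min(0.8, 0.1) = 0.1
¬C: Łukasiewicz ¬ gives 1 − 0.9 = 0.1
(C ∨ ¬C) = max(0.9, 0.1) = 0.9
(C ⊃ A): min(1, 1 − 0.9 + 0.8) = 0.9
((C ∨ ¬C) ∨ (C ⊃ A)) = max(0.9, 0.9) = 0.9
((A ∧ ¬C) ⊃ ((C ∨ ¬C) ∨ (C ⊃ A))): min(1, 1 − 0.1 + 0.9) = 1
(C ∨ ((A ∧ ¬C) ⊃ ((C ∨ ¬C) ∨ (C ⊃ A)))) = max(0.9, 1) = 1
¬A: Łukasiewicz ¬ gives 1 − 0.8 = 0.2
¬B: Łukasiewicz ¬ gives 1 − 0.1 = 0.9
(¬A ⊃ ¬B): min(1, 1 − 0.2 + 0.9) = 1
((C ∨ ((A ∧ ¬C) ⊃ ((C ∨ ¬C) ∨ (C ⊃ A)))) ∨ (¬A ⊃ ¬B)) = max(1, 1) = 1
(A ∧ ((C ∨ ((A ∧ ¬C) ⊃ ((C ∨ ¬C) ∨ (C ⊃ A)))) ∨ (¬A ⊃ ¬B))) = min(0.8, 1) = 0.8

0.80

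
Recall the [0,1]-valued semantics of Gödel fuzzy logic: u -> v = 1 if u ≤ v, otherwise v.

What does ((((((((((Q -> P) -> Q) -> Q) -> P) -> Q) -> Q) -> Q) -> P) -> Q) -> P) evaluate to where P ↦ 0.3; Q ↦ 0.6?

0.30

(Q -> P): 0.6 > 0.3, so result = 0.3
((Q -> P) -> Q): 0.3 ≤ 0.6, so result = 1
(((Q -> P) -> Q) -> Q): 1 > 0.6, so result = 0.6
((((Q -> P) -> Q) -> Q) -> P): 0.6 > 0.3, so result = 0.3
(((((Q -> P) -> Q) -> Q) -> P) -> Q): 0.3 ≤ 0.6, so result = 1
((((((Q -> P) -> Q) -> Q) -> P) -> Q) -> Q): 1 > 0.6, so result = 0.6
(((((((Q -> P) -> Q) -> Q) -> P) -> Q) -> Q) -> Q): 0.6 ≤ 0.6, so result = 1
((((((((Q -> P) -> Q) -> Q) -> P) -> Q) -> Q) -> Q) -> P): 1 > 0.3, so result = 0.3
(((((((((Q -> P) -> Q) -> Q) -> P) -> Q) -> Q) -> Q) -> P) -> Q): 0.3 ≤ 0.6, so result = 1
((((((((((Q -> P) -> Q) -> Q) -> P) -> Q) -> Q) -> Q) -> P) -> Q) -> P): 1 > 0.3, so result = 0.3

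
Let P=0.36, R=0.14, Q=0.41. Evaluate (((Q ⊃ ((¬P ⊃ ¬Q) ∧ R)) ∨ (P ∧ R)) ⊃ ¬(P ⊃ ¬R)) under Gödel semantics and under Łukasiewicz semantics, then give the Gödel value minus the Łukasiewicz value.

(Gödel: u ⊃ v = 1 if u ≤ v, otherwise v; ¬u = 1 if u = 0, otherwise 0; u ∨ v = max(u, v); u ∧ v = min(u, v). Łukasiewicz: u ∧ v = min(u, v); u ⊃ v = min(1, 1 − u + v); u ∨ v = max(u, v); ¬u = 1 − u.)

Gödel evaluation:
  ¬P: Gödel ¬ of 0.36 = 0 (operand ≠ 0)
  ¬Q: Gödel ¬ of 0.41 = 0 (operand ≠ 0)
  (¬P ⊃ ¬Q): 0 ≤ 0, so result = 1
  ((¬P ⊃ ¬Q) ∧ R) = min(1, 0.14) = 0.14
  (Q ⊃ ((¬P ⊃ ¬Q) ∧ R)): 0.41 > 0.14, so result = 0.14
  (P ∧ R) = min(0.36, 0.14) = 0.14
  ((Q ⊃ ((¬P ⊃ ¬Q) ∧ R)) ∨ (P ∧ R)) = max(0.14, 0.14) = 0.14
  ¬R: Gödel ¬ of 0.14 = 0 (operand ≠ 0)
  (P ⊃ ¬R): 0.36 > 0, so result = 0
  ¬(P ⊃ ¬R): Gödel ¬ of 0 = 1 (operand is 0)
  (((Q ⊃ ((¬P ⊃ ¬Q) ∧ R)) ∨ (P ∧ R)) ⊃ ¬(P ⊃ ¬R)): 0.14 ≤ 1, so result = 1
  Gödel value = 1
Łukasiewicz evaluation:
  ¬P: Łukasiewicz ¬ gives 1 − 0.36 = 0.64
  ¬Q: Łukasiewicz ¬ gives 1 − 0.41 = 0.59
  (¬P ⊃ ¬Q): min(1, 1 − 0.64 + 0.59) = 0.95
  ((¬P ⊃ ¬Q) ∧ R) = min(0.95, 0.14) = 0.14
  (Q ⊃ ((¬P ⊃ ¬Q) ∧ R)): min(1, 1 − 0.41 + 0.14) = 0.73
  (P ∧ R) = min(0.36, 0.14) = 0.14
  ((Q ⊃ ((¬P ⊃ ¬Q) ∧ R)) ∨ (P ∧ R)) = max(0.73, 0.14) = 0.73
  ¬R: Łukasiewicz ¬ gives 1 − 0.14 = 0.86
  (P ⊃ ¬R): min(1, 1 − 0.36 + 0.86) = 1
  ¬(P ⊃ ¬R): Łukasiewicz ¬ gives 1 − 1 = 0
  (((Q ⊃ ((¬P ⊃ ¬Q) ∧ R)) ∨ (P ∧ R)) ⊃ ¬(P ⊃ ¬R)): min(1, 1 − 0.73 + 0) = 0.27
  Łukasiewicz value = 0.27
Difference: 1 − 0.27 = 0.73

0.73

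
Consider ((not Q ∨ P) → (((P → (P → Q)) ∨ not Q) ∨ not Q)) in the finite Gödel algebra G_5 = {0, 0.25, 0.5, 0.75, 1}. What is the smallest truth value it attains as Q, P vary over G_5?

0.25

The minimum is attained at Q = 0.25, P = 0.5:
  not Q: Gödel ¬ of 0.25 = 0 (operand ≠ 0)
  (not Q ∨ P) = max(0, 0.5) = 0.5
  (P → Q): 0.5 > 0.25, so result = 0.25
  (P → (P → Q)): 0.5 > 0.25, so result = 0.25
  not Q: Gödel ¬ of 0.25 = 0 (operand ≠ 0)
  ((P → (P → Q)) ∨ not Q) = max(0.25, 0) = 0.25
  not Q: Gödel ¬ of 0.25 = 0 (operand ≠ 0)
  (((P → (P → Q)) ∨ not Q) ∨ not Q) = max(0.25, 0) = 0.25
  ((not Q ∨ P) → (((P → (P → Q)) ∨ not Q) ∨ not Q)): 0.5 > 0.25, so result = 0.25
Checking all 25 assignments confirms none give a value below 0.25.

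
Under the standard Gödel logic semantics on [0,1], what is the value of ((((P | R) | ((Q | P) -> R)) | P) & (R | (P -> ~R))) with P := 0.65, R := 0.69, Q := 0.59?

(P | R) = max(0.65, 0.69) = 0.69
(Q | P) = max(0.59, 0.65) = 0.65
((Q | P) -> R): 0.65 ≤ 0.69, so result = 1
((P | R) | ((Q | P) -> R)) = max(0.69, 1) = 1
(((P | R) | ((Q | P) -> R)) | P) = max(1, 0.65) = 1
~R: Gödel ¬ of 0.69 = 0 (operand ≠ 0)
(P -> ~R): 0.65 > 0, so result = 0
(R | (P -> ~R)) = max(0.69, 0) = 0.69
((((P | R) | ((Q | P) -> R)) | P) & (R | (P -> ~R))) = min(1, 0.69) = 0.69

0.69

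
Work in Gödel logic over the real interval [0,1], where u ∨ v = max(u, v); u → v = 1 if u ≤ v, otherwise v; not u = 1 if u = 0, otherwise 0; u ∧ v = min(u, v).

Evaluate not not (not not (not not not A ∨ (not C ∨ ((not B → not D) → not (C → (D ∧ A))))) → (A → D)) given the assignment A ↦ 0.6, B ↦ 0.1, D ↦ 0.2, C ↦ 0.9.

not A: Gödel ¬ of 0.6 = 0 (operand ≠ 0)
not not A: Gödel ¬ of 0 = 1 (operand is 0)
not not not A: Gödel ¬ of 1 = 0 (operand ≠ 0)
not C: Gödel ¬ of 0.9 = 0 (operand ≠ 0)
not B: Gödel ¬ of 0.1 = 0 (operand ≠ 0)
not D: Gödel ¬ of 0.2 = 0 (operand ≠ 0)
(not B → not D): 0 ≤ 0, so result = 1
(D ∧ A) = min(0.2, 0.6) = 0.2
(C → (D ∧ A)): 0.9 > 0.2, so result = 0.2
not (C → (D ∧ A)): Gödel ¬ of 0.2 = 0 (operand ≠ 0)
((not B → not D) → not (C → (D ∧ A))): 1 > 0, so result = 0
(not C ∨ ((not B → not D) → not (C → (D ∧ A)))) = max(0, 0) = 0
(not not not A ∨ (not C ∨ ((not B → not D) → not (C → (D ∧ A))))) = max(0, 0) = 0
not (not not not A ∨ (not C ∨ ((not B → not D) → not (C → (D ∧ A))))): Gödel ¬ of 0 = 1 (operand is 0)
not not (not not not A ∨ (not C ∨ ((not B → not D) → not (C → (D ∧ A))))): Gödel ¬ of 1 = 0 (operand ≠ 0)
(A → D): 0.6 > 0.2, so result = 0.2
(not not (not not not A ∨ (not C ∨ ((not B → not D) → not (C → (D ∧ A))))) → (A → D)): 0 ≤ 0.2, so result = 1
not (not not (not not not A ∨ (not C ∨ ((not B → not D) → not (C → (D ∧ A))))) → (A → D)): Gödel ¬ of 1 = 0 (operand ≠ 0)
not not (not not (not not not A ∨ (not C ∨ ((not B → not D) → not (C → (D ∧ A))))) → (A → D)): Gödel ¬ of 0 = 1 (operand is 0)

1.00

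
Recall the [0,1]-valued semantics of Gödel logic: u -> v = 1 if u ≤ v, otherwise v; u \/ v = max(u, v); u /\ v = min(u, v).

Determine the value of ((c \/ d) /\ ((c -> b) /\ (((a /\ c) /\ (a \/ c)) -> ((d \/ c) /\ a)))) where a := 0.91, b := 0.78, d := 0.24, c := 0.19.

0.24

(c \/ d) = max(0.19, 0.24) = 0.24
(c -> b): 0.19 ≤ 0.78, so result = 1
(a /\ c) = min(0.91, 0.19) = 0.19
(a \/ c) = max(0.91, 0.19) = 0.91
((a /\ c) /\ (a \/ c)) = min(0.19, 0.91) = 0.19
(d \/ c) = max(0.24, 0.19) = 0.24
((d \/ c) /\ a) = min(0.24, 0.91) = 0.24
(((a /\ c) /\ (a \/ c)) -> ((d \/ c) /\ a)): 0.19 ≤ 0.24, so result = 1
((c -> b) /\ (((a /\ c) /\ (a \/ c)) -> ((d \/ c) /\ a))) = min(1, 1) = 1
((c \/ d) /\ ((c -> b) /\ (((a /\ c) /\ (a \/ c)) -> ((d \/ c) /\ a)))) = min(0.24, 1) = 0.24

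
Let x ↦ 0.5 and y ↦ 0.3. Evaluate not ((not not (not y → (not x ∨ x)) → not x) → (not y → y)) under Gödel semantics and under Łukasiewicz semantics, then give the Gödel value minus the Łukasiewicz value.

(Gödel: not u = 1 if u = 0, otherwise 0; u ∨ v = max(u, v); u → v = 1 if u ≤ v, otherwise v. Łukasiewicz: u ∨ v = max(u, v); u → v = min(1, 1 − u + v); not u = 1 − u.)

-0.10

Gödel evaluation:
  not y: Gödel ¬ of 0.3 = 0 (operand ≠ 0)
  not x: Gödel ¬ of 0.5 = 0 (operand ≠ 0)
  (not x ∨ x) = max(0, 0.5) = 0.5
  (not y → (not x ∨ x)): 0 ≤ 0.5, so result = 1
  not (not y → (not x ∨ x)): Gödel ¬ of 1 = 0 (operand ≠ 0)
  not not (not y → (not x ∨ x)): Gödel ¬ of 0 = 1 (operand is 0)
  not x: Gödel ¬ of 0.5 = 0 (operand ≠ 0)
  (not not (not y → (not x ∨ x)) → not x): 1 > 0, so result = 0
  not y: Gödel ¬ of 0.3 = 0 (operand ≠ 0)
  (not y → y): 0 ≤ 0.3, so result = 1
  ((not not (not y → (not x ∨ x)) → not x) → (not y → y)): 0 ≤ 1, so result = 1
  not ((not not (not y → (not x ∨ x)) → not x) → (not y → y)): Gödel ¬ of 1 = 0 (operand ≠ 0)
  Gödel value = 0
Łukasiewicz evaluation:
  not y: Łukasiewicz ¬ gives 1 − 0.3 = 0.7
  not x: Łukasiewicz ¬ gives 1 − 0.5 = 0.5
  (not x ∨ x) = max(0.5, 0.5) = 0.5
  (not y → (not x ∨ x)): min(1, 1 − 0.7 + 0.5) = 0.8
  not (not y → (not x ∨ x)): Łukasiewicz ¬ gives 1 − 0.8 = 0.2
  not not (not y → (not x ∨ x)): Łukasiewicz ¬ gives 1 − 0.2 = 0.8
  not x: Łukasiewicz ¬ gives 1 − 0.5 = 0.5
  (not not (not y → (not x ∨ x)) → not x): min(1, 1 − 0.8 + 0.5) = 0.7
  not y: Łukasiewicz ¬ gives 1 − 0.3 = 0.7
  (not y → y): min(1, 1 − 0.7 + 0.3) = 0.6
  ((not not (not y → (not x ∨ x)) → not x) → (not y → y)): min(1, 1 − 0.7 + 0.6) = 0.9
  not ((not not (not y → (not x ∨ x)) → not x) → (not y → y)): Łukasiewicz ¬ gives 1 − 0.9 = 0.1
  Łukasiewicz value = 0.1
Difference: 0 − 0.1 = -0.10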